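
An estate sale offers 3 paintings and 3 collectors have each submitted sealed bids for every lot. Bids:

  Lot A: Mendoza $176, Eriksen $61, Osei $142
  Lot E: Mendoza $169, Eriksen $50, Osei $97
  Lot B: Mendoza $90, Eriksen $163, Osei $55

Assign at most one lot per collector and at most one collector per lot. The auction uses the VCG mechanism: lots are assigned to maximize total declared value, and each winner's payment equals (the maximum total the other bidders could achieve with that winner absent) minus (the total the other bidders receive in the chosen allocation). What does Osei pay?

Efficient allocation: Mendoza→Lot E ($169), Eriksen→Lot B ($163), Osei→Lot A ($142); total welfare W = $474.
Osei receives Lot A at value $142, so the others get W − 142 = $332.
Without Osei: best allocation of the remaining 2 bidders over all 3 lots is Mendoza→Lot A ($176), Eriksen→Lot B ($163), total $339.
VCG payment = (others' best without Osei) − (others' welfare with Osei) = 339 − 332 = $7.

Osei pays $7.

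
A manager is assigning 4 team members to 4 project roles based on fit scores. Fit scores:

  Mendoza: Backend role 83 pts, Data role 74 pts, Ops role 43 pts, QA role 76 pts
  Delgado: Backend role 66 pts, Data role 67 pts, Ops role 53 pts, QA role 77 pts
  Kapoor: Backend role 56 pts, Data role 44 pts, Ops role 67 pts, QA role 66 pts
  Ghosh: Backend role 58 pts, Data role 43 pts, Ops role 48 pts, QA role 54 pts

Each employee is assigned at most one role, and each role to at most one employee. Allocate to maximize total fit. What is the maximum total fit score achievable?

Max total: 276 pts

This is a one-to-one assignment (maximum-weight bipartite matching).
Optimal: Mendoza→Data role (74 pts), Delgado→QA role (77 pts), Kapoor→Ops role (67 pts), Ghosh→Backend role (58 pts) — total 74+77+67+58 = 276 pts.
Row-greedy (each employee in turn takes its best remaining role) gives 270 pts, worse by 6.
Next-best assignment: Mendoza→Backend role, Delgado→Data role, Kapoor→Ops role, Ghosh→QA role = 271 pts.
Checked against all permutations: 276 pts is optimal.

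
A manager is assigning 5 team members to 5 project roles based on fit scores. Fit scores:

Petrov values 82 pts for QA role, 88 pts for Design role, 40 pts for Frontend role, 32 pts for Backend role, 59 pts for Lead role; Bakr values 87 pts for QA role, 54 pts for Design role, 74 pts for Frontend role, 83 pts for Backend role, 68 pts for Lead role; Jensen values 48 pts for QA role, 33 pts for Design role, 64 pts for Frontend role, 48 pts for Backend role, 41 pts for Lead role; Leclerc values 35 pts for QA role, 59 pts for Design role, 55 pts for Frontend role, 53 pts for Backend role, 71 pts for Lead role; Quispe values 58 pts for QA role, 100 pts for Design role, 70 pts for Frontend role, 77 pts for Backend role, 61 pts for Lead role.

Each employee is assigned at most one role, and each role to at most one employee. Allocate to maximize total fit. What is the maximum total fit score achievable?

Max total: 400 pts

Optimal: Petrov→QA role (82 pts), Bakr→Backend role (83 pts), Jensen→Frontend role (64 pts), Leclerc→Lead role (71 pts), Quispe→Design role (100 pts) — total 82+83+64+71+100 = 400 pts.
Next-best assignment: Petrov→Design role, Bakr→QA role, Jensen→Frontend role, Leclerc→Lead role, Quispe→Backend role = 387 pts.
Swapping Petrov↔Jensen (Petrov→Frontend role 40 pts, Jensen→QA role 48 pts) loses 58.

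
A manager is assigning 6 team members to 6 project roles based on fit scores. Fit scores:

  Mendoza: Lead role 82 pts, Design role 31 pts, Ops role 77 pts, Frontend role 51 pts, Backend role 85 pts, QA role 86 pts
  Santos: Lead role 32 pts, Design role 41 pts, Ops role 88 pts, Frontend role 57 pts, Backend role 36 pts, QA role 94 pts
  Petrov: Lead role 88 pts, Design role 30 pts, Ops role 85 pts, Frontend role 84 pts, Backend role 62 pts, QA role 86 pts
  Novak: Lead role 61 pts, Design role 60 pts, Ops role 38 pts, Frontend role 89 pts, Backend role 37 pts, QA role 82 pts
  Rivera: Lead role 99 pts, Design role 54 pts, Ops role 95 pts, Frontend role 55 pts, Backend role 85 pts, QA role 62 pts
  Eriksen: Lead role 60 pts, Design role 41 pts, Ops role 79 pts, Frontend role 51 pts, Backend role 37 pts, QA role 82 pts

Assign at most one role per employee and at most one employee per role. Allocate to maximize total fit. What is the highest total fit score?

Optimal: Mendoza→Backend role (85 pts), Santos→QA role (94 pts), Petrov→Frontend role (84 pts), Novak→Design role (60 pts), Rivera→Lead role (99 pts), Eriksen→Ops role (79 pts) — total 85+94+84+60+99+79 = 501 pts.
Max-entry greedy (repeatedly take the single best remaining cell) gives 493 pts, worse by 8.
Swapping Eriksen↔Rivera (Eriksen→Lead role 60 pts, Rivera→Ops role 95 pts) loses 23.
No other one-to-one assignment exceeds 501 pts.

Max total: 501 pts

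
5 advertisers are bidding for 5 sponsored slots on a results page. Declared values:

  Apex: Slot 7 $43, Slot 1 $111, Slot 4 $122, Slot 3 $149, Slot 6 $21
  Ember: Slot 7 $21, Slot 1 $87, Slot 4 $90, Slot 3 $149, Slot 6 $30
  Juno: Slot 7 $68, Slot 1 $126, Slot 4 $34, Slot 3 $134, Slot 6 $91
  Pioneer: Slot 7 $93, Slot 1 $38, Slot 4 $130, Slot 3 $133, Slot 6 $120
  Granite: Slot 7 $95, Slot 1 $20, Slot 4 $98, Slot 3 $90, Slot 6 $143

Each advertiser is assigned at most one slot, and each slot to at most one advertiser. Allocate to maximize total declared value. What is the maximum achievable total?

Maximum total: $633

Optimal: Apex→Slot 4 ($122), Ember→Slot 3 ($149), Juno→Slot 1 ($126), Pioneer→Slot 7 ($93), Granite→Slot 6 ($143) — total 122+149+126+93+143 = $633.
Row-greedy (each advertiser in turn takes its best remaining slot) gives $580, worse by 53.
Next-best assignment: Apex→Slot 4, Ember→Slot 3, Juno→Slot 1, Pioneer→Slot 6, Granite→Slot 7 = $612.
Swapping Granite↔Ember (Granite→Slot 3 $90, Ember→Slot 6 $30) loses 172.
Checked against all permutations: $633 is optimal.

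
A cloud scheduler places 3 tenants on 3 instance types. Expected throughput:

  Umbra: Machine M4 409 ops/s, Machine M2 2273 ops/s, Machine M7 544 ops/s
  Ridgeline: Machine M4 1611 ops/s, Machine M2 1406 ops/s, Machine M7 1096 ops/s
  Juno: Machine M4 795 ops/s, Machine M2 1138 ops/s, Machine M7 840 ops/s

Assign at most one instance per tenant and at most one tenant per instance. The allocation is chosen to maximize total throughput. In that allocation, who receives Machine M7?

Juno receives Machine M7.

Optimal: Umbra→Machine M2 (2273 ops/s), Ridgeline→Machine M4 (1611 ops/s), Juno→Machine M7 (840 ops/s) — total 2273+1611+840 = 4724 ops/s.
Juno's own top instance is Machine M2 (1138 ops/s), but forcing Juno→Machine M2 and reassigning the rest optimally gives only 3293 ops/s — worse by 1431.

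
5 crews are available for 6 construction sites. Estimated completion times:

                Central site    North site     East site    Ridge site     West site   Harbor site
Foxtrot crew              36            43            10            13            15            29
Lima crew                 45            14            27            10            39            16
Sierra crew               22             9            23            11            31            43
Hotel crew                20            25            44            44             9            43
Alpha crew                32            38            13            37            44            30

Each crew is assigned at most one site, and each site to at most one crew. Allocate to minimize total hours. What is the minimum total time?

Min total: 60 hours

Treat this as an assignment problem: match each crew to one site.
Optimal: Foxtrot crew→Ridge site (13 hours), Lima crew→Harbor site (16 hours), Sierra crew→North site (9 hours), Hotel crew→West site (9 hours), Alpha crew→East site (13 hours) — total 13+16+9+9+13 = 60 hours.
Min-entry greedy (repeatedly take the single cheapest remaining cell) gives 68 hours, worse by 8.
Next-best assignment: Foxtrot crew→West site, Lima crew→Ridge site, Sierra crew→North site, Hotel crew→Central site, Alpha crew→East site = 67 hours.
Every other assignment is strictly worse.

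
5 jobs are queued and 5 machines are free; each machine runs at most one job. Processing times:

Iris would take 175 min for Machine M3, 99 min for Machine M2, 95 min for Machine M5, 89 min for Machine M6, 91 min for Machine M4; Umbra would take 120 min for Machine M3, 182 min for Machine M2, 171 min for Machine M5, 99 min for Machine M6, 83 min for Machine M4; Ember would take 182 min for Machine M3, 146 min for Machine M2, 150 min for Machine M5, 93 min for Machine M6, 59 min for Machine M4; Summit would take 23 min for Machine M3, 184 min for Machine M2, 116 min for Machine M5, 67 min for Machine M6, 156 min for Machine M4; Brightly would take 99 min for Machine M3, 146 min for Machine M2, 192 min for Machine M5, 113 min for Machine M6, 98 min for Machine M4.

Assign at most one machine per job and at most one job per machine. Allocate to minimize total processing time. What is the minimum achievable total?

Min total: 422 min

Optimal: Iris→Machine M5 (95 min), Umbra→Machine M6 (99 min), Ember→Machine M4 (59 min), Summit→Machine M3 (23 min), Brightly→Machine M2 (146 min) — total 95+99+59+23+146 = 422 min.
Row-greedy (each job in turn takes its cheapest remaining machine) gives 533 min, worse by 111.
Next-best assignment: Iris→Machine M5, Umbra→Machine M4, Ember→Machine M6, Summit→Machine M3, Brightly→Machine M2 = 440 min.
Checked against all permutations: 422 min is optimal.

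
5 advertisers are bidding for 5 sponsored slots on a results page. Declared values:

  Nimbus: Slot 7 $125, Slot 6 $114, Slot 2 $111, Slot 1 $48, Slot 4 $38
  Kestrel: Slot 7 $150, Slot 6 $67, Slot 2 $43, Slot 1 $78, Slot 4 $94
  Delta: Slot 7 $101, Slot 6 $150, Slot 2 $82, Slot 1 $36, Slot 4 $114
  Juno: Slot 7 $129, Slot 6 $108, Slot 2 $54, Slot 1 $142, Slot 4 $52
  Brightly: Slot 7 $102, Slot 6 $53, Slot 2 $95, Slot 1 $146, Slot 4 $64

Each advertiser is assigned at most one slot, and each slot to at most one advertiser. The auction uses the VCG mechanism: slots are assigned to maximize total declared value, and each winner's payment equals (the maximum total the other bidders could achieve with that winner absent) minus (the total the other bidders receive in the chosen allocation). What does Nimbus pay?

Efficient allocation: Nimbus→Slot 2 ($111), Kestrel→Slot 4 ($94), Delta→Slot 6 ($150), Juno→Slot 7 ($129), Brightly→Slot 1 ($146); total welfare W = $630.
Nimbus receives Slot 2 at value $111, so the others get W − 111 = $519.
Without Nimbus: best allocation of the remaining 4 bidders over all 5 slots is Kestrel→Slot 7 ($150), Delta→Slot 6 ($150), Juno→Slot 1 ($142), Brightly→Slot 2 ($95), total $537.
VCG payment = (others' best without Nimbus) − (others' welfare with Nimbus) = 537 − 519 = $18.

Nimbus pays $18.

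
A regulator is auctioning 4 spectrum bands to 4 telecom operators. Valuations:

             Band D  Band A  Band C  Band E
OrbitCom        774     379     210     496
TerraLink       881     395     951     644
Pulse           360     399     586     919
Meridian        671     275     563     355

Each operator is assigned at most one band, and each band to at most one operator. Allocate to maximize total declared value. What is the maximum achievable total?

Optimal: OrbitCom→Band A ($379M), TerraLink→Band C ($951M), Pulse→Band E ($919M), Meridian→Band D ($671M) — total 379+951+919+671 = $2920M.
Column-greedy (each band in turn goes to its best remaining operator) gives $2339M, worse by 581.
No other one-to-one assignment exceeds $2920M.

Max total: $2920M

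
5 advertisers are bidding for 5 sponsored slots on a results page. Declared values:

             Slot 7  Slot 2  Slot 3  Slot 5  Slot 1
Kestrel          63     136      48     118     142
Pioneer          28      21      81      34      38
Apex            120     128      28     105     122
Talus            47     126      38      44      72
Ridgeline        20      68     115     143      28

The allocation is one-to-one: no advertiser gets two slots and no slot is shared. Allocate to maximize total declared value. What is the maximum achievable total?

Max total: $612

Optimal: Kestrel→Slot 1 ($142), Pioneer→Slot 3 ($81), Apex→Slot 7 ($120), Talus→Slot 2 ($126), Ridgeline→Slot 5 ($143) — total 142+81+120+126+143 = $612.
Row-greedy (each advertiser in turn takes its best remaining slot) gives $541, worse by 71.
Every other assignment is strictly worse.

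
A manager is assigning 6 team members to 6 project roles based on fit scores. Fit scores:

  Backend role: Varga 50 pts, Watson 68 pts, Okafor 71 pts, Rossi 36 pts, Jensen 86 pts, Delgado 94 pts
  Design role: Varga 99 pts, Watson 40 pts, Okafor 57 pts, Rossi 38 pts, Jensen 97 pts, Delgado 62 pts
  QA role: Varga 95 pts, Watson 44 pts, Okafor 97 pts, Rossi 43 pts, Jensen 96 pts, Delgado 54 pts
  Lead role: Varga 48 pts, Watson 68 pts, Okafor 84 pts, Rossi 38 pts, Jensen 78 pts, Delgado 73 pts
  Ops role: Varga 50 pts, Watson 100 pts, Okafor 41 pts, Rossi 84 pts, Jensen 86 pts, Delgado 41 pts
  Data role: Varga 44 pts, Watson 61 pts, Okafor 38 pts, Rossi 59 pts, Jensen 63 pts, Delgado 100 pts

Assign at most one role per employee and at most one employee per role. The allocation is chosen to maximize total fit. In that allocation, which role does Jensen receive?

Jensen receives Backend role.

Optimal: Varga→Design role (99 pts), Watson→Lead role (68 pts), Okafor→QA role (97 pts), Rossi→Ops role (84 pts), Jensen→Backend role (86 pts), Delgado→Data role (100 pts) — total 99+68+97+84+86+100 = 534 pts.
Max-entry greedy (repeatedly take the single best remaining cell) gives 520 pts, worse by 14.
Next-best assignment: Varga→Design role, Watson→Ops role, Okafor→Lead role, Rossi→Data role, Jensen→QA role, Delgado→Backend role = 532 pts.
Jensen's own top role is Design role (97 pts), but forcing Jensen→Design role and reassigning the rest optimally gives only 529 pts — worse by 5.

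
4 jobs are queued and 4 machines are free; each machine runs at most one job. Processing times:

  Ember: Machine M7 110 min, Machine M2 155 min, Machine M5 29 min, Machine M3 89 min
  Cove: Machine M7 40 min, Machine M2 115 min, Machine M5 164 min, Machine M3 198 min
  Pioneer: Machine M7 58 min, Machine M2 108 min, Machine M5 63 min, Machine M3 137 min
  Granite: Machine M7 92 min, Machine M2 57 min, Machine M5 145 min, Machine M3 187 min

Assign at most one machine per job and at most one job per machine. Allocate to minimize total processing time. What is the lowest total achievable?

Minimum total: 249 min

Optimal: Ember→Machine M3 (89 min), Cove→Machine M7 (40 min), Pioneer→Machine M5 (63 min), Granite→Machine M2 (57 min) — total 89+40+63+57 = 249 min.
Min-entry greedy (repeatedly take the single cheapest remaining cell) gives 263 min, worse by 14.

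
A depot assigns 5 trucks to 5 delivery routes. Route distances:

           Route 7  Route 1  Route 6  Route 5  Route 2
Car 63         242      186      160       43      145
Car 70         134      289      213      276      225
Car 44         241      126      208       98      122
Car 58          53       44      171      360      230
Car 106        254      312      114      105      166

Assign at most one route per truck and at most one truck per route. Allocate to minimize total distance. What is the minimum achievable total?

Minimum total: 457 km

Optimal: Car 63→Route 5 (43 km), Car 70→Route 7 (134 km), Car 44→Route 2 (122 km), Car 58→Route 1 (44 km), Car 106→Route 6 (114 km) — total 43+134+122+44+114 = 457 km.
Column-greedy (each route in turn goes to its cheapest remaining truck) gives 561 km, worse by 104.
Next-best assignment: Car 63→Route 2, Car 70→Route 7, Car 44→Route 5, Car 58→Route 1, Car 106→Route 6 = 535 km.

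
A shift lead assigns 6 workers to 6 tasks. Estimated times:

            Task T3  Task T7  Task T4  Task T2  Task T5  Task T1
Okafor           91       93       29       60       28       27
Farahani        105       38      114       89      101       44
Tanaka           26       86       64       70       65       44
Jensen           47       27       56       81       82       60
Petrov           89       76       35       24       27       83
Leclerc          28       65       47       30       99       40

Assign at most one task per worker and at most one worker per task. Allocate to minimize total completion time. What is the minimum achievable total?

This is the linear assignment problem.
Optimal: Okafor→Task T4 (29 min), Farahani→Task T1 (44 min), Tanaka→Task T3 (26 min), Jensen→Task T7 (27 min), Petrov→Task T5 (27 min), Leclerc→Task T2 (30 min) — total 29+44+26+27+27+30 = 183 min.
Min-entry greedy (repeatedly take the single cheapest remaining cell) gives 252 min, worse by 69.
Next-best assignment: Okafor→Task T5, Farahani→Task T1, Tanaka→Task T3, Jensen→Task T7, Petrov→Task T4, Leclerc→Task T2 = 190 min.
No other one-to-one assignment undercuts 183 min.

Minimum total: 183 min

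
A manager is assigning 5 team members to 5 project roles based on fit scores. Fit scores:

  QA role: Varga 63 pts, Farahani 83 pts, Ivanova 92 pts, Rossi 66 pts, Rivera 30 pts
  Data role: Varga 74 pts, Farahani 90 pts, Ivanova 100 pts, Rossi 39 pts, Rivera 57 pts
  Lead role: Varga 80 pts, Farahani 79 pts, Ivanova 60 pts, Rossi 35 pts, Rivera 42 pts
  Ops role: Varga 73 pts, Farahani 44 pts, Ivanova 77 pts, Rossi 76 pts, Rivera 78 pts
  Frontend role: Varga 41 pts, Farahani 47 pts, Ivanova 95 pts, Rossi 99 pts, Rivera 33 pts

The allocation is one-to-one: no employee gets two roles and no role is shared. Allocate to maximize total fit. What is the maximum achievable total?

Maximum total: 440 pts

Optimal: Varga→Lead role (80 pts), Farahani→QA role (83 pts), Ivanova→Data role (100 pts), Rossi→Frontend role (99 pts), Rivera→Ops role (78 pts) — total 80+83+100+99+78 = 440 pts.
Column-greedy (each role in turn goes to its best remaining employee) gives 439 pts, worse by 1.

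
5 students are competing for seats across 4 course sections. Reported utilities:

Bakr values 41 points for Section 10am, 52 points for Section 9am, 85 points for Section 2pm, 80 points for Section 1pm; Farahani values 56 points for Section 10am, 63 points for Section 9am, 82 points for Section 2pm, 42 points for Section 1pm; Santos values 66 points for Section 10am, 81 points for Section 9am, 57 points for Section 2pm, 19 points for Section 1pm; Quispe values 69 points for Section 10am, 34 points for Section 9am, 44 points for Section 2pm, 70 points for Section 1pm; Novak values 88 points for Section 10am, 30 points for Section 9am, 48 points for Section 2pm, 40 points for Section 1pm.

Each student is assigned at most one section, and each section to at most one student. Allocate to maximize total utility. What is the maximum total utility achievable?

This is the linear assignment problem.
Optimal: Novak→Section 10am (88 points), Santos→Section 9am (81 points), Farahani→Section 2pm (82 points), Bakr→Section 1pm (80 points) — total 88+81+82+80 = 331 points.
Next-best assignment: Novak→Section 10am, Santos→Section 9am, Bakr→Section 2pm, Quispe→Section 1pm = 324 points.
Every other assignment is strictly worse.

Maximum total: 331 points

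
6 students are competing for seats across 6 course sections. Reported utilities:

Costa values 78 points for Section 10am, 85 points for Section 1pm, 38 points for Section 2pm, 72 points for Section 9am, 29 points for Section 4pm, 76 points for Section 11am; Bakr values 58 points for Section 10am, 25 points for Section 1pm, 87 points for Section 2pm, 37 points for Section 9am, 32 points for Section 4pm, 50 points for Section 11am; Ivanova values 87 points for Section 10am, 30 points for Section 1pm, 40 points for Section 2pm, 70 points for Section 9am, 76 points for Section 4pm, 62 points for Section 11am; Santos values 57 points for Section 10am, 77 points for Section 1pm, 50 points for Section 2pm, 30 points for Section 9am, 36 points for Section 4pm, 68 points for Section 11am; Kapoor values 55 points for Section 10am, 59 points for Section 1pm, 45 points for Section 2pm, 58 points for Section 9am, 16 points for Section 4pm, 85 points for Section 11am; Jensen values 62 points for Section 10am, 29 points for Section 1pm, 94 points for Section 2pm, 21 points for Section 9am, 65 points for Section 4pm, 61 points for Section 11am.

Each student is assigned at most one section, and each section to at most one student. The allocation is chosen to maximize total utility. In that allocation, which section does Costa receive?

Costa receives Section 9am.

This is the linear assignment problem.
Optimal: Costa→Section 9am (72 points), Bakr→Section 2pm (87 points), Ivanova→Section 10am (87 points), Santos→Section 1pm (77 points), Kapoor→Section 11am (85 points), Jensen→Section 4pm (65 points) — total 72+87+87+77+85+65 = 473 points.
Max-entry greedy (repeatedly take the single best remaining cell) gives 424 points, worse by 49.
Next-best assignment: Costa→Section 10am, Bakr→Section 2pm, Ivanova→Section 9am, Santos→Section 1pm, Kapoor→Section 11am, Jensen→Section 4pm = 462 points.
Swapping Ivanova↔Costa (Ivanova→Section 9am 70 points, Costa→Section 10am 78 points) loses 11.
Costa's own top section is Section 1pm (85 points), but forcing Costa→Section 1pm and reassigning the rest optimally gives only 450 points — worse by 23.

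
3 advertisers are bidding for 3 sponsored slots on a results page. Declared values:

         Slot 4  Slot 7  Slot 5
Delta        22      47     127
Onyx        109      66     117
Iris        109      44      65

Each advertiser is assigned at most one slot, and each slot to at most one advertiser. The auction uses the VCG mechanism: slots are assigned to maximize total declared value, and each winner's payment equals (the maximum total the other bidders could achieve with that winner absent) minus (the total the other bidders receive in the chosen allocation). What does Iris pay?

Efficient allocation: Delta→Slot 5 ($127), Onyx→Slot 7 ($66), Iris→Slot 4 ($109); total welfare W = $302.
Iris receives Slot 4 at value $109, so the others get W − 109 = $193.
Without Iris: best allocation of the remaining 2 bidders over all 3 slots is Delta→Slot 5 ($127), Onyx→Slot 4 ($109), total $236.
VCG payment = (others' best without Iris) − (others' welfare with Iris) = 236 − 193 = $43.

Iris pays $43.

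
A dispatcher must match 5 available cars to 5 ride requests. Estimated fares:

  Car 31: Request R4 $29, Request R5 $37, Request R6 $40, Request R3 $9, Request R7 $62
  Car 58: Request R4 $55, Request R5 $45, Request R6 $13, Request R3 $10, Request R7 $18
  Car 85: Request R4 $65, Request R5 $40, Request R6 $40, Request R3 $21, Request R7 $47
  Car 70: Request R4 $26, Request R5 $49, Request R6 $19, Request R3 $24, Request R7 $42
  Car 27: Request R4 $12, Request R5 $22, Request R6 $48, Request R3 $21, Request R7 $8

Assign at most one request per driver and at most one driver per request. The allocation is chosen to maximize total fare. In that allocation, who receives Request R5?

Car 58 receives Request R5.

Optimal: Car 31→Request R7 ($62), Car 58→Request R5 ($45), Car 85→Request R4 ($65), Car 70→Request R3 ($24), Car 27→Request R6 ($48) — total 62+45+65+24+48 = $244.
Column-greedy (each request in turn goes to its best remaining driver) gives $234, worse by 10.
No other one-to-one assignment exceeds $244.
Car 58's own top request is Request R4 ($55), but forcing Car 58→Request R4 and reassigning the rest optimally gives only $235 — worse by 9.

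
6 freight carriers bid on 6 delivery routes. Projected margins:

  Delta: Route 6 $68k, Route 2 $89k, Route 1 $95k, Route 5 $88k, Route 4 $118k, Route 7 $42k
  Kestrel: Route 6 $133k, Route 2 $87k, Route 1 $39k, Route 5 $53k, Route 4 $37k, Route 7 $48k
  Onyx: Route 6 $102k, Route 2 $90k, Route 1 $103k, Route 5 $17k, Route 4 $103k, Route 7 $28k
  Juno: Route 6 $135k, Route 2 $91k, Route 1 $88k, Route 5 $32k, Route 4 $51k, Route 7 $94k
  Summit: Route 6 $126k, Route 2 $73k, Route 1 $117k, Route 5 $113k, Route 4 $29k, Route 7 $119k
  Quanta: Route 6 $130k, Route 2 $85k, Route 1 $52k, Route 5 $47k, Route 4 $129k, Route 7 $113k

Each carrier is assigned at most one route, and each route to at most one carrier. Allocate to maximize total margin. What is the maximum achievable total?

Optimal: Delta→Route 4 ($118k), Kestrel→Route 6 ($133k), Onyx→Route 1 ($103k), Juno→Route 2 ($91k), Summit→Route 5 ($113k), Quanta→Route 7 ($113k) — total 118+133+103+91+113+113 = $671k.
Column-greedy (each route in turn goes to its best remaining carrier) gives $607k, worse by 64.
Checked against all permutations: $671k is optimal.

Max total: $671k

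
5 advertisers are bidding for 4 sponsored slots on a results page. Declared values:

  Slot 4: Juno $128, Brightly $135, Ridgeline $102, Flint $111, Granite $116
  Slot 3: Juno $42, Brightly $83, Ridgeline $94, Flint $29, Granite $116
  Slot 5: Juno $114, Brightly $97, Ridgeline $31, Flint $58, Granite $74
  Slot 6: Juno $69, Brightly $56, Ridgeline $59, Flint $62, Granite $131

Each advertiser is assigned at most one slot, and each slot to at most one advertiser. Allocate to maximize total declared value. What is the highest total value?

Optimal: Brightly→Slot 4 ($135), Ridgeline→Slot 3 ($94), Juno→Slot 5 ($114), Granite→Slot 6 ($131) — total 135+94+114+131 = $474.
Next-best assignment: Juno→Slot 4, Ridgeline→Slot 3, Brightly→Slot 5, Granite→Slot 6 = $450.

Max total: $474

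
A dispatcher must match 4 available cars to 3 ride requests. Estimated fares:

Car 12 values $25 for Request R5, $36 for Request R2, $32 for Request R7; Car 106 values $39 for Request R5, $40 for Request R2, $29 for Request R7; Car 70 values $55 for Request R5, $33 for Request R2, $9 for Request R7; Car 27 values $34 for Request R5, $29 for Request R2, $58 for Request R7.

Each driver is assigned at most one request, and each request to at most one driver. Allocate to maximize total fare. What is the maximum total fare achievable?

Optimal: Car 70→Request R5 ($55), Car 106→Request R2 ($40), Car 27→Request R7 ($58) — total 55+40+58 = $153.
Row-greedy (each driver in turn takes its best remaining request) gives $84, worse by 69.
Every other assignment is strictly worse.

Max total: $153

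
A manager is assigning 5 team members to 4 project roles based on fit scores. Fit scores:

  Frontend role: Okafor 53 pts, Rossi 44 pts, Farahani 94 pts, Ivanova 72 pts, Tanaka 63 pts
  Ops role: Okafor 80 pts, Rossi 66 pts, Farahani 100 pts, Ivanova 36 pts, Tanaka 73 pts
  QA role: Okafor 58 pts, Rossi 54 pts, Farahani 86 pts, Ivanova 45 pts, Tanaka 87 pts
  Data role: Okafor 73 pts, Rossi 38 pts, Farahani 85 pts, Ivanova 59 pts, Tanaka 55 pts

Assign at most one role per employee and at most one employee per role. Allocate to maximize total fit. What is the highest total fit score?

This is a one-to-one assignment (maximum-weight bipartite matching).
Optimal: Ivanova→Frontend role (72 pts), Farahani→Ops role (100 pts), Tanaka→QA role (87 pts), Okafor→Data role (73 pts) — total 72+100+87+73 = 332 pts.
Next-best assignment: Ivanova→Frontend role, Okafor→Ops role, Tanaka→QA role, Farahani→Data role = 324 pts.
Swapping Tanaka↔Okafor (Tanaka→Data role 55 pts, Okafor→QA role 58 pts) loses 47.
No other one-to-one assignment exceeds 332 pts.

Maximum total: 332 pts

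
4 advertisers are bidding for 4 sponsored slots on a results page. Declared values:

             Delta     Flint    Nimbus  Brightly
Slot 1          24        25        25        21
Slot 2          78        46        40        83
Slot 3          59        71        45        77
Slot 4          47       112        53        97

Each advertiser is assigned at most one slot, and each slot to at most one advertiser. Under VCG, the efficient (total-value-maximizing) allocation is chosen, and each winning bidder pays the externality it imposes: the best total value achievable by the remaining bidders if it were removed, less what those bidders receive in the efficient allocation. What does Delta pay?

Delta pays $26.

Efficient allocation: Delta→Slot 2 ($78), Flint→Slot 4 ($112), Nimbus→Slot 1 ($25), Brightly→Slot 3 ($77); total welfare W = $292.
Delta receives Slot 2 at value $78, so the others get W − 78 = $214.
Without Delta: best allocation of the remaining 3 bidders over all 4 slots is Flint→Slot 4 ($112), Nimbus→Slot 3 ($45), Brightly→Slot 2 ($83), total $240.
VCG payment = (others' best without Delta) − (others' welfare with Delta) = 240 − 214 = $26.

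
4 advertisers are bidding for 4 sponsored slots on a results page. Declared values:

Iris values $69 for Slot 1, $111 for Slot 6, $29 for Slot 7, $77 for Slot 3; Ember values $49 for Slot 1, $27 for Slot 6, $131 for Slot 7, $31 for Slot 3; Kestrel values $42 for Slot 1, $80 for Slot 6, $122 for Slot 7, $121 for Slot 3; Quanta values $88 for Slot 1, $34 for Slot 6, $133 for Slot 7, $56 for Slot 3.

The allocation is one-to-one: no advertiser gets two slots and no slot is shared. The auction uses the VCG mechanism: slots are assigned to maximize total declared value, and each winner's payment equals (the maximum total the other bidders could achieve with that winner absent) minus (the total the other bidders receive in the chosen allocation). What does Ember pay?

Ember pays $45.

Efficient allocation: Iris→Slot 6 ($111), Ember→Slot 7 ($131), Kestrel→Slot 3 ($121), Quanta→Slot 1 ($88); total welfare W = $451.
Ember receives Slot 7 at value $131, so the others get W − 131 = $320.
Without Ember: best allocation of the remaining 3 bidders over all 4 slots is Iris→Slot 6 ($111), Kestrel→Slot 3 ($121), Quanta→Slot 7 ($133), total $365.
VCG payment = (others' best without Ember) − (others' welfare with Ember) = 365 − 320 = $45.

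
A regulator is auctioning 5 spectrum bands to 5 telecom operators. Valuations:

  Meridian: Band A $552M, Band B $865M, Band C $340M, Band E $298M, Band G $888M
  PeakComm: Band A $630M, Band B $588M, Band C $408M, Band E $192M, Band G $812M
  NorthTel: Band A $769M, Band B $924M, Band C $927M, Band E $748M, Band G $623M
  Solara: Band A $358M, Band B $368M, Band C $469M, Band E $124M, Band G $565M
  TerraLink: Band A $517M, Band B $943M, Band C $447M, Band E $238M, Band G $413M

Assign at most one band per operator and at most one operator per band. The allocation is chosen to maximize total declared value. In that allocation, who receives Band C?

Solara receives Band C.

Optimal: Meridian→Band G ($888M), PeakComm→Band A ($630M), NorthTel→Band E ($748M), Solara→Band C ($469M), TerraLink→Band B ($943M) — total 888+630+748+469+943 = $3678M.
Max-entry greedy (repeatedly take the single best remaining cell) gives $3512M, worse by 166.
Solara's own top band is Band G ($565M), but forcing Solara→Band G and reassigning the rest optimally gives only $3363M — worse by 315.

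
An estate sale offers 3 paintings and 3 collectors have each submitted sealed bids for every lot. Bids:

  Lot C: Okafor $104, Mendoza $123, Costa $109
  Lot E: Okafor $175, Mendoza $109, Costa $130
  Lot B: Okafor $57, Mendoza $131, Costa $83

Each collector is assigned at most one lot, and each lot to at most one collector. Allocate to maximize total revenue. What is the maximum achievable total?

Maximum total: $415

This is the linear assignment problem.
Optimal: Okafor→Lot E ($175), Mendoza→Lot B ($131), Costa→Lot C ($109) — total 175+131+109 = $415.
Column-greedy (each lot in turn goes to its best remaining collector) gives $381, worse by 34.
Next-best assignment: Okafor→Lot E, Mendoza→Lot C, Costa→Lot B = $381.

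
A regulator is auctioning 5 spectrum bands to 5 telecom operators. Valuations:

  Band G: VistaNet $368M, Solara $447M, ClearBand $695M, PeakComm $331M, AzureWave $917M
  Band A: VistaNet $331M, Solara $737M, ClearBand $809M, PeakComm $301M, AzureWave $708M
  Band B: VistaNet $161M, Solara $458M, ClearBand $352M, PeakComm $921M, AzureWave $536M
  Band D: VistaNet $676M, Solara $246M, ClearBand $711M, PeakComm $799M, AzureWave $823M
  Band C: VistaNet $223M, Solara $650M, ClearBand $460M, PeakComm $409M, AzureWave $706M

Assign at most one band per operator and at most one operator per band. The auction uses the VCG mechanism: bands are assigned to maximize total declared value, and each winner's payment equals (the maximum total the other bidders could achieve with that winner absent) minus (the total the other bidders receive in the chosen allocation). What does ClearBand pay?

Efficient allocation: VistaNet→Band D ($676M), Solara→Band C ($650M), ClearBand→Band A ($809M), PeakComm→Band B ($921M), AzureWave→Band G ($917M); total welfare W = $3973M.
ClearBand receives Band A at value $809M, so the others get W − 809 = $3164M.
Without ClearBand: best allocation of the remaining 4 bidders over all 5 bands is VistaNet→Band D ($676M), Solara→Band A ($737M), PeakComm→Band B ($921M), AzureWave→Band G ($917M), total $3251M.
VCG payment = (others' best without ClearBand) − (others' welfare with ClearBand) = 3251 − 3164 = $87M.

ClearBand pays $87M.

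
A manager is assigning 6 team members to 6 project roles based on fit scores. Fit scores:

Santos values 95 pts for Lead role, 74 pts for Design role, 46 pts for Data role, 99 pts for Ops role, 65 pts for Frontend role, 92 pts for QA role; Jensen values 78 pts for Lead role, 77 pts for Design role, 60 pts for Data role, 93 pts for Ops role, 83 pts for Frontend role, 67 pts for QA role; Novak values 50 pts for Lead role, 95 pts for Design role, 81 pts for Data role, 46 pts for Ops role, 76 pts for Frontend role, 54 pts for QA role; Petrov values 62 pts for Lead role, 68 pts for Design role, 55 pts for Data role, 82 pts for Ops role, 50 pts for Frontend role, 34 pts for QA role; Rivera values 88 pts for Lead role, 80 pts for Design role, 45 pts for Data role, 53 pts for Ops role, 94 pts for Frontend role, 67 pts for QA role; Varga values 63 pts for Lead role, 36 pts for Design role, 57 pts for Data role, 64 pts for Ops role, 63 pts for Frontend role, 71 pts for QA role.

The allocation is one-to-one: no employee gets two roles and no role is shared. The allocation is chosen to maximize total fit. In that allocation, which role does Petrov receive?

Petrov receives Data role.

Optimal: Santos→Lead role (95 pts), Jensen→Ops role (93 pts), Novak→Design role (95 pts), Petrov→Data role (55 pts), Rivera→Frontend role (94 pts), Varga→QA role (71 pts) — total 95+93+95+55+94+71 = 503 pts.
Max-entry greedy (repeatedly take the single best remaining cell) gives 492 pts, worse by 11.
Next-best assignment: Santos→Lead role, Jensen→Ops role, Novak→Data role, Petrov→Design role, Rivera→Frontend role, Varga→QA role = 502 pts.
Every other assignment is strictly worse.
Petrov's own top role is Ops role (82 pts), but forcing Petrov→Ops role and reassigning the rest optimally gives only 500 pts — worse by 3.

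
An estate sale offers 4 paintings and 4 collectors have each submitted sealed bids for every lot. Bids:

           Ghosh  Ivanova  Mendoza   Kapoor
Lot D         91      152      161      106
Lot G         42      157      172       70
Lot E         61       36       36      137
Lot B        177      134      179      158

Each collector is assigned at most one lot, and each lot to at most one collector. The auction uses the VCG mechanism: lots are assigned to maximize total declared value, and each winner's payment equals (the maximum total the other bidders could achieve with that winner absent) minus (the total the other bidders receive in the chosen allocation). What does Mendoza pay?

Efficient allocation: Ghosh→Lot B ($177), Ivanova→Lot D ($152), Mendoza→Lot G ($172), Kapoor→Lot E ($137); total welfare W = $638.
Mendoza receives Lot G at value $172, so the others get W − 172 = $466.
Without Mendoza: best allocation of the remaining 3 bidders over all 4 lots is Ghosh→Lot B ($177), Ivanova→Lot G ($157), Kapoor→Lot E ($137), total $471.
VCG payment = (others' best without Mendoza) − (others' welfare with Mendoza) = 471 − 466 = $5.

Mendoza pays $5.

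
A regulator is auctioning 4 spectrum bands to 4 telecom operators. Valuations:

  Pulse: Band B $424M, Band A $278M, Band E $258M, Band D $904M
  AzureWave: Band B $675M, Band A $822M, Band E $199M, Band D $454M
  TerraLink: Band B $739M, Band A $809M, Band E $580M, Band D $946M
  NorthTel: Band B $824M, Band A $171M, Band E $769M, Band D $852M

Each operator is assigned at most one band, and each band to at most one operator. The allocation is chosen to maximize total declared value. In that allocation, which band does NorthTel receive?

NorthTel receives Band E.

Optimal: Pulse→Band D ($904M), AzureWave→Band A ($822M), TerraLink→Band B ($739M), NorthTel→Band E ($769M) — total 904+822+739+769 = $3234M.
Max-entry greedy (repeatedly take the single best remaining cell) gives $2850M, worse by 384.
No other one-to-one assignment exceeds $3234M.
NorthTel's own top band is Band D ($852M), but forcing NorthTel→Band D and reassigning the rest optimally gives only $2678M — worse by 556.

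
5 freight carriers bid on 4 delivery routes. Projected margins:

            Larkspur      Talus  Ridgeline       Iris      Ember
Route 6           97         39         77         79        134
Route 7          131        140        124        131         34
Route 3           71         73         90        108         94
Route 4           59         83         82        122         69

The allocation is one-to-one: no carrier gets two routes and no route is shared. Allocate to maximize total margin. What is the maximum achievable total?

This is a one-to-one assignment (maximum-weight bipartite matching).
Optimal: Ember→Route 6 ($134k), Talus→Route 7 ($140k), Ridgeline→Route 3 ($90k), Iris→Route 4 ($122k) — total 134+140+90+122 = $486k.
Column-greedy (each route in turn goes to its best remaining carrier) gives $464k, worse by 22.
Next-best assignment: Ember→Route 6, Larkspur→Route 7, Ridgeline→Route 3, Iris→Route 4 = $477k.

Max total: $486k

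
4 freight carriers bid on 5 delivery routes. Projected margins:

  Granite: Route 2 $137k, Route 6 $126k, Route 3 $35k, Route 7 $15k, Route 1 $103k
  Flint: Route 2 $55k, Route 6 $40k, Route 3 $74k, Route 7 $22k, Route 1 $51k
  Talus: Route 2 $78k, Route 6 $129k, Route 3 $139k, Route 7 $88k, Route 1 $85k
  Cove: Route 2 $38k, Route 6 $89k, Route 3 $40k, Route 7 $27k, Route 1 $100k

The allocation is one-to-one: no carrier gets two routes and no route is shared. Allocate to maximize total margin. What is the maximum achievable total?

Optimal: Granite→Route 2 ($137k), Flint→Route 3 ($74k), Talus→Route 6 ($129k), Cove→Route 1 ($100k) — total 137+74+129+100 = $440k.
No other one-to-one assignment exceeds $440k.

Maximum total: $440k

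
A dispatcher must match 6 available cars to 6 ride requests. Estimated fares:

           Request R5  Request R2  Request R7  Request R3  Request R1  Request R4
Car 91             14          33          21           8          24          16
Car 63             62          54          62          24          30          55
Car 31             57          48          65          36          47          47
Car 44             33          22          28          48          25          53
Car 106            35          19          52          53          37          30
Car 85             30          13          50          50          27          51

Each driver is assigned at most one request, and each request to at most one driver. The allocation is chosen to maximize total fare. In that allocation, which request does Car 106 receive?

Car 106 receives Request R1.

Optimal: Car 91→Request R2 ($33), Car 63→Request R5 ($62), Car 31→Request R7 ($65), Car 44→Request R4 ($53), Car 106→Request R1 ($37), Car 85→Request R3 ($50) — total 33+62+65+53+37+50 = $300.
Row-greedy (each driver in turn takes its best remaining request) gives $293, worse by 7.
Car 106's own top request is Request R3 ($53), but forcing Car 106→Request R3 and reassigning the rest optimally gives only $298 — worse by 2.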